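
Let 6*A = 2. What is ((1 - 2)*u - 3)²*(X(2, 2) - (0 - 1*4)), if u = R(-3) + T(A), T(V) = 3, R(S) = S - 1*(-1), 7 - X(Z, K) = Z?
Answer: 144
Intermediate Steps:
A = ⅓ (A = (⅙)*2 = ⅓ ≈ 0.33333)
X(Z, K) = 7 - Z
R(S) = 1 + S (R(S) = S + 1 = 1 + S)
u = 1 (u = (1 - 3) + 3 = -2 + 3 = 1)
((1 - 2)*u - 3)²*(X(2, 2) - (0 - 1*4)) = ((1 - 2)*1 - 3)²*((7 - 1*2) - (0 - 1*4)) = (-1*1 - 3)²*((7 - 2) - (0 - 4)) = (-1 - 3)²*(5 - 1*(-4)) = (-4)²*(5 + 4) = 16*9 = 144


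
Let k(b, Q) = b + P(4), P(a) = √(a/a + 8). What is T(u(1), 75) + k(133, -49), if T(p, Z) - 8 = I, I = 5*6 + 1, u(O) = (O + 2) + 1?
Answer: 175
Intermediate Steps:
P(a) = 3 (P(a) = √(1 + 8) = √9 = 3)
u(O) = 3 + O (u(O) = (2 + O) + 1 = 3 + O)
I = 31 (I = 30 + 1 = 31)
k(b, Q) = 3 + b (k(b, Q) = b + 3 = 3 + b)
T(p, Z) = 39 (T(p, Z) = 8 + 31 = 39)
T(u(1), 75) + k(133, -49) = 39 + (3 + 133) = 39 + 136 = 175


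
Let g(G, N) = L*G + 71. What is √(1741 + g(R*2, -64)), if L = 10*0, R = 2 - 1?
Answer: 2*√453 ≈ 42.568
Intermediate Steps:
R = 1
L = 0
g(G, N) = 71 (g(G, N) = 0*G + 71 = 0 + 71 = 71)
√(1741 + g(R*2, -64)) = √(1741 + 71) = √1812 = 2*√453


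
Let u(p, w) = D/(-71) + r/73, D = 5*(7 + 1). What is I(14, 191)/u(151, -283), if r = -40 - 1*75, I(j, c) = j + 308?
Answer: -1668926/11085 ≈ -150.56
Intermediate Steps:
I(j, c) = 308 + j
r = -115 (r = -40 - 75 = -115)
D = 40 (D = 5*8 = 40)
u(p, w) = -11085/5183 (u(p, w) = 40/(-71) - 115/73 = 40*(-1/71) - 115*1/73 = -40/71 - 115/73 = -11085/5183)
I(14, 191)/u(151, -283) = (308 + 14)/(-11085/5183) = 322*(-5183/11085) = -1668926/11085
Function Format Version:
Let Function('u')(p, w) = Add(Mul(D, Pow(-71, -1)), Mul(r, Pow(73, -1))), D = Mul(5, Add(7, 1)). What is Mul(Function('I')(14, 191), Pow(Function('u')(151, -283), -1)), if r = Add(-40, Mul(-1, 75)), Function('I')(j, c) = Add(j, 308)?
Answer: Rational(-1668926, 11085) ≈ -150.56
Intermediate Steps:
Function('I')(j, c) = Add(308, j)
r = -115 (r = Add(-40, -75) = -115)
D = 40 (D = Mul(5, 8) = 40)
Function('u')(p, w) = Rational(-11085, 5183) (Function('u')(p, w) = Add(Mul(40, Pow(-71, -1)), Mul(-115, Pow(73, -1))) = Add(Mul(40, Rational(-1, 71)), Mul(-115, Rational(1, 73))) = Add(Rational(-40, 71), Rational(-115, 73)) = Rational(-11085, 5183))
Mul(Function('I')(14, 191), Pow(Function('u')(151, -283), -1)) = Mul(Add(308, 14), Pow(Rational(-11085, 5183), -1)) = Mul(322, Rational(-5183, 11085)) = Rational(-1668926, 11085)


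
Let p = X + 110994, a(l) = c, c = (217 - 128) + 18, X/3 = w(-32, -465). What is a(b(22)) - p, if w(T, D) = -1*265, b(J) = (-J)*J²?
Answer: -110092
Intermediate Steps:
b(J) = -J³
w(T, D) = -265
X = -795 (X = 3*(-265) = -795)
c = 107 (c = 89 + 18 = 107)
a(l) = 107
p = 110199 (p = -795 + 110994 = 110199)
a(b(22)) - p = 107 - 1*110199 = 107 - 110199 = -110092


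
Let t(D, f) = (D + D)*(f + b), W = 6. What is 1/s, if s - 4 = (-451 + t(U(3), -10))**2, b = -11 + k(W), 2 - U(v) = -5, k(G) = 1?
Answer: 1/534365 ≈ 1.8714e-6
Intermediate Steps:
U(v) = 7 (U(v) = 2 - 1*(-5) = 2 + 5 = 7)
b = -10 (b = -11 + 1 = -10)
t(D, f) = 2*D*(-10 + f) (t(D, f) = (D + D)*(f - 10) = (2*D)*(-10 + f) = 2*D*(-10 + f))
s = 534365 (s = 4 + (-451 + 2*7*(-10 - 10))**2 = 4 + (-451 + 2*7*(-20))**2 = 4 + (-451 - 280)**2 = 4 + (-731)**2 = 4 + 534361 = 534365)
1/s = 1/534365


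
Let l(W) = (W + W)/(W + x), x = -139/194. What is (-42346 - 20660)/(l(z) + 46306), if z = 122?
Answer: -741234087/544790605 ≈ -1.3606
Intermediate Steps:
x = -139/194 (x = -139*1/194 = -139/194 ≈ -0.71649)
l(W) = 2*W/(-139/194 + W) (l(W) = (W + W)/(W - 139/194) = (2*W)/(-139/194 + W) = 2*W/(-139/194 + W))
(-42346 - 20660)/(l(z) + 46306) = (-42346 - 20660)/(388*122/(-139 + 194*122) + 46306) = -63006/(388*122/(-139 + 23668) + 46306) = -63006/(388*122/23529 + 46306) = -63006/(388*122*(1/23529) + 46306) = -63006/(47336/23529 + 46306) = -63006/1089581210/23529 = -63006*23529/1089581210 = -741234087/544790605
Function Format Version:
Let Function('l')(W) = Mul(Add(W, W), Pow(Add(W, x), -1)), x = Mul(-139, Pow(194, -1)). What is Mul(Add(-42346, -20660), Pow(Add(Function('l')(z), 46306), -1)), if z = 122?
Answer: Rational(-741234087, 544790605) ≈ -1.3606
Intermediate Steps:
x = Rational(-139, 194) (x = Mul(-139, Rational(1, 194)) = Rational(-139, 194) ≈ -0.71649)
Function('l')(W) = Mul(2, W, Pow(Add(Rational(-139, 194), W), -1)) (Function('l')(W) = Mul(Add(W, W), Pow(Add(W, Rational(-139, 194)), -1)) = Mul(Mul(2, W), Pow(Add(Rational(-139, 194), W), -1)) = Mul(2, W, Pow(Add(Rational(-139, 194), W), -1)))
Mul(Add(-42346, -20660), Pow(Add(Function('l')(z), 46306), -1)) = Mul(Add(-42346, -20660), Pow(Add(Mul(388, 122, Pow(Add(-139, Mul(194, 122)), -1)), 46306), -1)) = Mul(-63006, Pow(Add(Mul(388, 122, Pow(Add(-139, 23668), -1)), 46306), -1)) = Mul(-63006, Pow(Add(Mul(388, 122, Pow(23529, -1)), 46306), -1)) = Mul(-63006, Pow(Add(Mul(388, 122, Rational(1, 23529)), 46306), -1)) = Mul(-63006, Pow(Add(Rational(47336, 23529), 46306), -1)) = Mul(-63006, Pow(Rational(1089581210, 23529), -1)) = Mul(-63006, Rational(23529, 1089581210)) = Rational(-741234087, 544790605)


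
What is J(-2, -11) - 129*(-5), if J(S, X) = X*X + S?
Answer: 764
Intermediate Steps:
J(S, X) = S + X² (J(S, X) = X² + S = S + X²)
J(-2, -11) - 129*(-5) = (-2 + (-11)²) - 129*(-5) = (-2 + 121) + 645 = 119 + 645 = 764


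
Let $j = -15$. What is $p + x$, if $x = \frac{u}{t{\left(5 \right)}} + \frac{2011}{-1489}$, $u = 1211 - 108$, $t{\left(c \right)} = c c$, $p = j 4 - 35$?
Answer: $- \frac{1944283}{37225} \approx -52.231$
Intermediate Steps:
$p = -95$ ($p = \left(-15\right) 4 - 35 = -60 - 35 = -95$)
$t{\left(c \right)} = c^{2}$
$u = 1103$
$x = \frac{1592092}{37225}$ ($x = \frac{1103}{5^{2}} + \frac{2011}{-1489} = \frac{1103}{25} + 2011 \left(- \frac{1}{1489}\right) = 1103 \cdot \frac{1}{25} - \frac{2011}{1489} = \frac{1103}{25} - \frac{2011}{1489} = \frac{1592092}{37225} \approx 42.769$)
$p + x = -95 + \frac{1592092}{37225} = - \frac{1944283}{37225}$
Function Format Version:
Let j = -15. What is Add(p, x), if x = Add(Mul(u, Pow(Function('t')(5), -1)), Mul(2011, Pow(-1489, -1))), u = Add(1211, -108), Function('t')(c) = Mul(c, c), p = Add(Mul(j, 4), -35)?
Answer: Rational(-1944283, 37225) ≈ -52.231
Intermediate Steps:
p = -95 (p = Add(Mul(-15, 4), -35) = Add(-60, -35) = -95)
Function('t')(c) = Pow(c, 2)
u = 1103
x = Rational(1592092, 37225) (x = Add(Mul(1103, Pow(Pow(5, 2), -1)), Mul(2011, Pow(-1489, -1))) = Add(Mul(1103, Pow(25, -1)), Mul(2011, Rational(-1, 1489))) = Add(Mul(1103, Rational(1, 25)), Rational(-2011, 1489)) = Add(Rational(1103, 25), Rational(-2011, 1489)) = Rational(1592092, 37225) ≈ 42.769)
Add(p, x) = Add(-95, Rational(1592092, 37225)) = Rational(-1944283, 37225)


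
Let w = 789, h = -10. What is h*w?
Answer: -7890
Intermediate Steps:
h*w = -10*789 = -7890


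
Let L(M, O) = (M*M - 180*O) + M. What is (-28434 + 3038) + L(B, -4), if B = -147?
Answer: -3214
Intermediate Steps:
L(M, O) = M + M² - 180*O (L(M, O) = (M² - 180*O) + M = M + M² - 180*O)
(-28434 + 3038) + L(B, -4) = (-28434 + 3038) + (-147 + (-147)² - 180*(-4)) = -25396 + (-147 + 21609 + 720) = -25396 + 22182 = -3214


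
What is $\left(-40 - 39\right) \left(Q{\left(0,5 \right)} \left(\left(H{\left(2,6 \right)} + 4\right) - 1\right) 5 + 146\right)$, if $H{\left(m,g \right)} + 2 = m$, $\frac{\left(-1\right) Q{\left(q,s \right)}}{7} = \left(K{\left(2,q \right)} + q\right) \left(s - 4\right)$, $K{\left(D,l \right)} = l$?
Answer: $-11534$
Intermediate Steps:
$Q{\left(q,s \right)} = - 14 q \left(-4 + s\right)$ ($Q{\left(q,s \right)} = - 7 \left(q + q\right) \left(s - 4\right) = - 7 \cdot 2 q \left(-4 + s\right) = - 14 q \left(-4 + s\right)$)
$H{\left(m,g \right)} = -2 + m$
$\left(-40 - 39\right) \left(Q{\left(0,5 \right)} \left(\left(H{\left(2,6 \right)} + 4\right) - 1\right) 5 + 146\right) = \left(-40 - 39\right) \left(14 \cdot 0 \left(4 - 5\right) \left(\left(\left(-2 + 2\right) + 4\right) - 1\right) 5 + 146\right) = - 79 \left(14 \cdot 0 \left(4 - 5\right) \left(\left(0 + 4\right) - 1\right) 5 + 146\right) = - 79 \left(14 \cdot 0 \left(-1\right) \left(4 - 1\right) 5 + 146\right) = - 79 \left(0 \cdot 3 \cdot 5 + 146\right) = - 79 \left(0 \cdot 5 + 146\right) = - 79 \left(0 + 146\right) = \left(-79\right) 146 = -11534$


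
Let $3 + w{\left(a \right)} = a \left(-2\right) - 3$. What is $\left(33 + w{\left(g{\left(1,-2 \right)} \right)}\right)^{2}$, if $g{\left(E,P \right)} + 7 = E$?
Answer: $1521$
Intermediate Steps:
$g{\left(E,P \right)} = -7 + E$
$w{\left(a \right)} = -6 - 2 a$ ($w{\left(a \right)} = -3 + \left(a \left(-2\right) - 3\right) = -3 - \left(3 + 2 a\right) = -6 - 2 a$)
$\left(33 + w{\left(g{\left(1,-2 \right)} \right)}\right)^{2} = \left(33 - \left(6 + 2 \left(-7 + 1\right)\right)\right)^{2} = \left(33 - -6\right)^{2} = \left(33 + \left(-6 + 12\right)\right)^{2} = \left(33 + 6\right)^{2} = 39^{2} = 1521$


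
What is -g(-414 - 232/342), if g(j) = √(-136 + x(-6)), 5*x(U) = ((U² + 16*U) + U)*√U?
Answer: -√(-3400 - 330*I*√6)/5 ≈ -1.3767 + 11.743*I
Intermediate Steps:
x(U) = √U*(U² + 17*U)/5 (x(U) = (((U² + 16*U) + U)*√U)/5 = ((U² + 17*U)*√U)/5 = (√U*(U² + 17*U))/5 = √U*(U² + 17*U)/5)
g(j) = √(-136 - 66*I*√6/5) (g(j) = √(-136 + (-6)^(3/2)*(17 - 6)/5) = √(-136 + (⅕)*(-6*I*√6)*11) = √(-136 - 66*I*√6/5))
-g(-414 - 232/342) = -√(-3400 - 330*I*√6)/5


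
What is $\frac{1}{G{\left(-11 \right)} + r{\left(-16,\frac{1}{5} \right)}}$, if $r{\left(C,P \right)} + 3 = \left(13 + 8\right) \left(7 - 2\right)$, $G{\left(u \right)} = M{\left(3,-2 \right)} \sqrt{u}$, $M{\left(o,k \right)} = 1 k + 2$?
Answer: $\frac{1}{102} \approx 0.0098039$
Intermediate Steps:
$M{\left(o,k \right)} = 2 + k$ ($M{\left(o,k \right)} = k + 2 = 2 + k$)
$G{\left(u \right)} = 0$ ($G{\left(u \right)} = \left(2 - 2\right) \sqrt{u} = 0 \sqrt{u} = 0$)
$r{\left(C,P \right)} = 102$ ($r{\left(C,P \right)} = -3 + \left(13 + 8\right) \left(7 - 2\right) = -3 + 21 \cdot 5 = -3 + 105 = 102$)
$\frac{1}{G{\left(-11 \right)} + r{\left(-16,\frac{1}{5} \right)}} = \frac{1}{0 + 102} = \frac{1}{102}$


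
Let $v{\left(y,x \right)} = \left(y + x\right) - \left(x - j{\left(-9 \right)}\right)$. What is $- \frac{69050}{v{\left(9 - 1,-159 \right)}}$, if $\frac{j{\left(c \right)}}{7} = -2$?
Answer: $\frac{34525}{3} \approx 11508.0$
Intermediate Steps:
$j{\left(c \right)} = -14$ ($j{\left(c \right)} = 7 \left(-2\right) = -14$)
$v{\left(y,x \right)} = -14 + y$ ($v{\left(y,x \right)} = \left(y + x\right) - \left(14 + x\right) = \left(x + y\right) - \left(14 + x\right) = -14 + y$)
$- \frac{69050}{v{\left(9 - 1,-159 \right)}} = - \frac{69050}{-14 + \left(9 - 1\right)} = - \frac{69050}{-14 + 8} = - \frac{69050}{-6} = \left(-69050\right) \left(- \frac{1}{6}\right) = \frac{34525}{3}$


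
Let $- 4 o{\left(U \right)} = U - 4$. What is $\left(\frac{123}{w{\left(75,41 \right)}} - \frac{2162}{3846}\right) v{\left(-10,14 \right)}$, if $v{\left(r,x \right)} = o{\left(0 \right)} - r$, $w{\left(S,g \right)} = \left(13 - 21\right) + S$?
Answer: $\frac{1805122}{128841} \approx 14.01$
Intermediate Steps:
$w{\left(S,g \right)} = -8 + S$
$o{\left(U \right)} = 1 - \frac{U}{4}$ ($o{\left(U \right)} = - \frac{U - 4}{4} = - \frac{-4 + U}{4} = 1 - \frac{U}{4}$)
$v{\left(r,x \right)} = 1 - r$ ($v{\left(r,x \right)} = \left(1 - 0\right) - r = \left(1 + 0\right) - r = 1 - r$)
$\left(\frac{123}{w{\left(75,41 \right)}} - \frac{2162}{3846}\right) v{\left(-10,14 \right)} = \left(\frac{123}{-8 + 75} - \frac{2162}{3846}\right) \left(1 - -10\right) = \left(\frac{123}{67} - \frac{1081}{1923}\right) \left(1 + 10\right) = \left(123 \cdot \frac{1}{67} - \frac{1081}{1923}\right) 11 = \left(\frac{123}{67} - \frac{1081}{1923}\right) 11 = \frac{164102}{128841} \cdot 11 = \frac{1805122}{128841}$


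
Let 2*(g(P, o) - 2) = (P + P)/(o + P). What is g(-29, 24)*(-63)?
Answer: -2457/5 ≈ -491.40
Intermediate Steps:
g(P, o) = 2 + P/(P + o) (g(P, o) = 2 + ((P + P)/(o + P))/2 = 2 + ((2*P)/(P + o))/2 = 2 + (2*P/(P + o))/2 = 2 + P/(P + o))
g(-29, 24)*(-63) = ((2*24 + 3*(-29))/(-29 + 24))*(-63) = ((48 - 87)/(-5))*(-63) = -1/5*(-39)*(-63) = (39/5)*(-63) = -2457/5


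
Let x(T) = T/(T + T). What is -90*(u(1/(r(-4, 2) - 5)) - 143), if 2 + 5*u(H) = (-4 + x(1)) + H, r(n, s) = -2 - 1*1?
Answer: 51885/4 ≈ 12971.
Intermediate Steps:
x(T) = ½ (x(T) = T/((2*T)) = T*(1/(2*T)) = ½)
r(n, s) = -3 (r(n, s) = -2 - 1 = -3)
u(H) = -11/10 + H/5 (u(H) = -⅖ + ((-4 + ½) + H)/5 = -⅖ + (-7/2 + H)/5 = -⅖ + (-7/10 + H/5) = -11/10 + H/5)
-90*(u(1/(r(-4, 2) - 5)) - 143) = -90*((-11/10 + 1/(5*(-3 - 5))) - 143) = -90*((-11/10 + (⅕)/(-8)) - 143) = -90*((-11/10 + (⅕)*(-⅛)) - 143) = -90*((-11/10 - 1/40) - 143) = -90*(-9/8 - 143) = -90*(-1153/8) = 51885/4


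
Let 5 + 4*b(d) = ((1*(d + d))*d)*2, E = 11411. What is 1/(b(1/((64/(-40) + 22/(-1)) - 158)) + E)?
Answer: 824464/9406928149 ≈ 8.7644e-5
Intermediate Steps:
b(d) = -5/4 + d² (b(d) = -5/4 + (((1*(d + d))*d)*2)/4 = -5/4 + (((1*(2*d))*d)*2)/4 = -5/4 + (((2*d)*d)*2)/4 = -5/4 + ((2*d²)*2)/4 = -5/4 + (4*d²)/4 = -5/4 + d²)
1/(b(1/((64/(-40) + 22/(-1)) - 158)) + E) = 1/((-5/4 + (1/((64/(-40) + 22/(-1)) - 158))²) + 11411) = 1/((-5/4 + (1/((64*(-1/40) + 22*(-1)) - 158))²) + 11411) = 1/((-5/4 + (1/((-8/5 - 22) - 158))²) + 11411) = 1/((-5/4 + (1/(-118/5 - 158))²) + 11411) = 1/((-5/4 + (1/(-908/5))²) + 11411) = 1/((-5/4 + (-5/908)²) + 11411) = 1/((-5/4 + 25/824464) + 11411) = 1/(-1030555/824464 + 11411) = 1/(9406928149/824464) = 824464/9406928149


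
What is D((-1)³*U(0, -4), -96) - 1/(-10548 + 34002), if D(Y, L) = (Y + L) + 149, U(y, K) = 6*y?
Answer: 1243061/23454 ≈ 53.000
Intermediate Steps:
D(Y, L) = 149 + L + Y (D(Y, L) = (L + Y) + 149 = 149 + L + Y)
D((-1)³*U(0, -4), -96) - 1/(-10548 + 34002) = (149 - 96 + (-1)³*(6*0)) - 1/(-10548 + 34002) = (149 - 96 - 1*0) - 1/23454 = (149 - 96 + 0) - 1*1/23454 = 53 - 1/23454 = 1243061/23454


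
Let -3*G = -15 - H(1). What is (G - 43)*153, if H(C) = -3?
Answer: -5967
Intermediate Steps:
G = 4 (G = -(-15 - 1*(-3))/3 = -(-15 + 3)/3 = -⅓*(-12) = 4)
(G - 43)*153 = (4 - 43)*153 = -39*153 = -5967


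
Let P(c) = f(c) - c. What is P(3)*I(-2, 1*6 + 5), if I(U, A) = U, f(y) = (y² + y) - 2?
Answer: -14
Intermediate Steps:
f(y) = -2 + y + y² (f(y) = (y + y²) - 2 = -2 + y + y²)
P(c) = -2 + c² (P(c) = (-2 + c + c²) - c = -2 + c²)
P(3)*I(-2, 1*6 + 5) = (-2 + 3²)*(-2) = (-2 + 9)*(-2) = 7*(-2) = -14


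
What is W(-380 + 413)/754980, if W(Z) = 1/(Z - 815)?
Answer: -1/590394360 ≈ -1.6938e-9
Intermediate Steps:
W(Z) = 1/(-815 + Z)
W(-380 + 413)/754980 = 1/((-815 + (-380 + 413))*754980) = (1/754980)/(-815 + 33) = (1/754980)/(-782) = -1/782*1/754980 = -1/590394360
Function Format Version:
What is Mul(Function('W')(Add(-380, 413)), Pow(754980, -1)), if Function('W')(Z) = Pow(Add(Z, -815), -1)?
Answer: Rational(-1, 590394360) ≈ -1.6938e-9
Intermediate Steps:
Function('W')(Z) = Pow(Add(-815, Z), -1)
Mul(Function('W')(Add(-380, 413)), Pow(754980, -1)) = Mul(Pow(Add(-815, Add(-380, 413)), -1), Pow(754980, -1)) = Mul(Pow(Add(-815, 33), -1), Rational(1, 754980)) = Mul(Pow(-782, -1), Rational(1, 754980)) = Mul(Rational(-1, 782), Rational(1, 754980)) = Rational(-1, 590394360)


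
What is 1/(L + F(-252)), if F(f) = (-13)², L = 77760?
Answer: 1/77929 ≈ 1.2832e-5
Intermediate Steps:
F(f) = 169
1/(L + F(-252)) = 1/(77760 + 169) = 1/77929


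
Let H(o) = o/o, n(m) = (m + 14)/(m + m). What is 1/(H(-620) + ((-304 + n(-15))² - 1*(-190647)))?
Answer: 900/254739361 ≈ 3.5330e-6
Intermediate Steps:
n(m) = (14 + m)/(2*m) (n(m) = (14 + m)/((2*m)) = (14 + m)*(1/(2*m)) = (14 + m)/(2*m))
H(o) = 1
1/(H(-620) + ((-304 + n(-15))² - 1*(-190647))) = 1/(1 + ((-304 + (½)*(14 - 15)/(-15))² - 1*(-190647))) = 1/(1 + ((-304 + (½)*(-1/15)*(-1))² + 190647)) = 1/(1 + ((-304 + 1/30)² + 190647)) = 1/(1 + ((-9119/30)² + 190647)) = 1/(1 + (83156161/900 + 190647)) = 1/(1 + 254738461/900) = 1/(254739361/900) = 900/254739361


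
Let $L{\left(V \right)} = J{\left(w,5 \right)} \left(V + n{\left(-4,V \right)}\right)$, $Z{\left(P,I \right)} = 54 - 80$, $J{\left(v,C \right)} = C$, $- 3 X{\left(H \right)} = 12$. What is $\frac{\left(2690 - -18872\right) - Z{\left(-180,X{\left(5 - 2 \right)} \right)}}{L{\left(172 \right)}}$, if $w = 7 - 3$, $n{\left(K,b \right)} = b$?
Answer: $\frac{5397}{430} \approx 12.551$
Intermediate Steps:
$X{\left(H \right)} = -4$ ($X{\left(H \right)} = \left(- \frac{1}{3}\right) 12 = -4$)
$w = 4$
$Z{\left(P,I \right)} = -26$ ($Z{\left(P,I \right)} = 54 - 80 = -26$)
$L{\left(V \right)} = 10 V$ ($L{\left(V \right)} = 5 \left(V + V\right) = 5 \cdot 2 V = 10 V$)
$\frac{\left(2690 - -18872\right) - Z{\left(-180,X{\left(5 - 2 \right)} \right)}}{L{\left(172 \right)}} = \frac{\left(2690 - -18872\right) - -26}{10 \cdot 172} = \frac{\left(2690 + 18872\right) + 26}{1720} = \left(21562 + 26\right) \frac{1}{1720} = 21588 \cdot \frac{1}{1720} = \frac{5397}{430}$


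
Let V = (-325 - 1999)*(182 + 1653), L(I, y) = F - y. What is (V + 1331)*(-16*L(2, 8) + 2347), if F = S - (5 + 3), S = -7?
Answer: -11574612435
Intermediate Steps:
F = -15 (F = -7 - (5 + 3) = -7 - 1*8 = -7 - 8 = -15)
L(I, y) = -15 - y
V = -4264540 (V = -2324*1835 = -4264540)
(V + 1331)*(-16*L(2, 8) + 2347) = (-4264540 + 1331)*(-16*(-15 - 1*8) + 2347) = -4263209*(-16*(-15 - 8) + 2347) = -4263209*(-16*(-23) + 2347) = -4263209*(368 + 2347) = -4263209*2715 = -11574612435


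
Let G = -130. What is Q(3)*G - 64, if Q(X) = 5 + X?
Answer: -1104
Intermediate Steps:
Q(3)*G - 64 = (5 + 3)*(-130) - 64 = 8*(-130) - 64 = -1040 - 64 = -1104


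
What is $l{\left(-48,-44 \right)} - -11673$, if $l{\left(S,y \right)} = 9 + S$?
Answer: $11634$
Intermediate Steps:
$l{\left(-48,-44 \right)} - -11673 = \left(9 - 48\right) - -11673 = -39 + 11673 = 11634$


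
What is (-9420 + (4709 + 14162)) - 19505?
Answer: -10054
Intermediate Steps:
(-9420 + (4709 + 14162)) - 19505 = (-9420 + 18871) - 19505 = 9451 - 19505 = -10054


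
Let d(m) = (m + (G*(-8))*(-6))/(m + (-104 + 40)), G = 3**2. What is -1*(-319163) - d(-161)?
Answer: 71811946/225 ≈ 3.1916e+5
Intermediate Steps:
G = 9
d(m) = (432 + m)/(-64 + m) (d(m) = (m + (9*(-8))*(-6))/(m + (-104 + 40)) = (m - 72*(-6))/(m - 64) = (m + 432)/(-64 + m) = (432 + m)/(-64 + m))
-1*(-319163) - d(-161) = -1*(-319163) - (432 - 161)/(-64 - 161) = 319163 - 271/(-225) = 319163 - (-1)*271/225 = 319163 - 1*(-271/225) = 319163 + 271/225 = 71811946/225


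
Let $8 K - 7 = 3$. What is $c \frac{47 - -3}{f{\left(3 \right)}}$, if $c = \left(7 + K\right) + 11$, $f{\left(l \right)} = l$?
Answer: $\frac{1925}{6} \approx 320.83$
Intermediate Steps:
$K = \frac{5}{4}$ ($K = \frac{7}{8} + \frac{1}{8} \cdot 3 = \frac{7}{8} + \frac{3}{8} = \frac{5}{4} \approx 1.25$)
$c = \frac{77}{4}$ ($c = \left(7 + \frac{5}{4}\right) + 11 = \frac{33}{4} + 11 = \frac{77}{4} \approx 19.25$)
$c \frac{47 - -3}{f{\left(3 \right)}} = \frac{77 \frac{47 - -3}{3}}{4} = \frac{77 \left(47 + 3\right) \frac{1}{3}}{4} = \frac{77 \cdot 50 \cdot \frac{1}{3}}{4} = \frac{77}{4} \cdot \frac{50}{3} = \frac{1925}{6}$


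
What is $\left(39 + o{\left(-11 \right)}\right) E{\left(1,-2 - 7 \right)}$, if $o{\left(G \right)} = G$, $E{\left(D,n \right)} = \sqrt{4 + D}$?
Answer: $28 \sqrt{5} \approx 62.61$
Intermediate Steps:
$\left(39 + o{\left(-11 \right)}\right) E{\left(1,-2 - 7 \right)} = \left(39 - 11\right) \sqrt{4 + 1} = 28 \sqrt{5}$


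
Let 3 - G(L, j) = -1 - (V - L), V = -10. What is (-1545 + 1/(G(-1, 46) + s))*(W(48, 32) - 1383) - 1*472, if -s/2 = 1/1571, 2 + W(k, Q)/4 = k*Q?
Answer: -594929396/81 ≈ -7.3448e+6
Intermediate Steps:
W(k, Q) = -8 + 4*Q*k (W(k, Q) = -8 + 4*(k*Q) = -8 + 4*(Q*k) = -8 + 4*Q*k)
G(L, j) = -6 - L (G(L, j) = 3 - (-1 - (-10 - L)) = 3 - (-1 + (10 + L)) = 3 - (9 + L) = 3 + (-9 - L) = -6 - L)
s = -2/1571 ≈ -0.0012731
(-1545 + 1/(G(-1, 46) + s))*(W(48, 32) - 1383) - 1*472 = (-1545 + 1/((-6 - 1*(-1)) - 2/1571))*((-8 + 4*32*48) - 1383) - 1*472 = (-1545 + 1/((-6 + 1) - 2/1571))*((-8 + 6144) - 1383) - 472 = (-1545 + 1/(-5 - 2/1571))*(6136 - 1383) - 472 = (-1545 + 1/(-7857/1571))*4753 - 472 = (-1545 - 1571/7857)*4753 - 472 = -12140636/7857*4753 - 472 = -594891164/81 - 472 = -594929396/81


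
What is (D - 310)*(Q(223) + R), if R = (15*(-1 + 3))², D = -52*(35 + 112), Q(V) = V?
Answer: -8932342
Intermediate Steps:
D = -7644 (D = -52*147 = -7644)
R = 900 (R = (15*2)² = 30² = 900)
(D - 310)*(Q(223) + R) = (-7644 - 310)*(223 + 900) = -7954*1123 = -8932342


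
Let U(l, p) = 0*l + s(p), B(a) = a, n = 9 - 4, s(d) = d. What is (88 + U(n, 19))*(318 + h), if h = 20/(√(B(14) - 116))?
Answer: 34026 - 1070*I*√102/51 ≈ 34026.0 - 211.89*I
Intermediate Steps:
n = 5
U(l, p) = p (U(l, p) = 0*l + p = 0 + p = p)
h = -10*I*√102/51 (h = 20/(√(14 - 116)) = 20/(√(-102)) = 20/((I*√102)) = 20*(-I*√102/102) = -10*I*√102/51 ≈ -1.9803*I)
(88 + U(n, 19))*(318 + h) = (88 + 19)*(318 - 10*I*√102/51) = 107*(318 - 10*I*√102/51) = 34026 - 1070*I*√102/51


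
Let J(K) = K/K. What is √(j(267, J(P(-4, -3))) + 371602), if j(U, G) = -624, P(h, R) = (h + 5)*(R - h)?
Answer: √370978 ≈ 609.08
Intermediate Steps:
P(h, R) = (5 + h)*(R - h)
J(K) = 1
√(j(267, J(P(-4, -3))) + 371602) = √(-624 + 371602) = √370978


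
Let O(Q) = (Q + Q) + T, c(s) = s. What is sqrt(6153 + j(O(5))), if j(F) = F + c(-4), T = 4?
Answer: sqrt(6163) ≈ 78.505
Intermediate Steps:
O(Q) = 4 + 2*Q (O(Q) = (Q + Q) + 4 = 2*Q + 4 = 4 + 2*Q)
j(F) = -4 + F (j(F) = F - 4 = -4 + F)
sqrt(6153 + j(O(5))) = sqrt(6153 + (-4 + (4 + 2*5))) = sqrt(6153 + (-4 + (4 + 10))) = sqrt(6153 + (-4 + 14)) = sqrt(6153 + 10) = sqrt(6163)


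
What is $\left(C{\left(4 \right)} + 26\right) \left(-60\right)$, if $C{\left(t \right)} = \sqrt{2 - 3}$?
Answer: $-1560 - 60 i \approx -1560.0 - 60.0 i$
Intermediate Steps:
$C{\left(t \right)} = i$ ($C{\left(t \right)} = \sqrt{-1} = i$)
$\left(C{\left(4 \right)} + 26\right) \left(-60\right) = \left(i + 26\right) \left(-60\right) = \left(26 + i\right) \left(-60\right) = -1560 - 60 i$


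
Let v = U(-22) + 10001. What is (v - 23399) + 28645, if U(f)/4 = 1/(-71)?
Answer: 1082533/71 ≈ 15247.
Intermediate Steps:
U(f) = -4/71 (U(f) = 4/(-71) = 4*(-1/71) = -4/71)
v = 710067/71 (v = -4/71 + 10001 = 710067/71 ≈ 10001.)
(v - 23399) + 28645 = (710067/71 - 23399) + 28645 = -951262/71 + 28645 = 1082533/71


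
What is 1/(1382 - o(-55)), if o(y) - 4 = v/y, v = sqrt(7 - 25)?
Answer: 2084225/2872062059 - 165*I*sqrt(2)/5744124118 ≈ 0.00072569 - 4.0623e-8*I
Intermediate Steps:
v = 3*I*sqrt(2) (v = sqrt(-18) = 3*I*sqrt(2) ≈ 4.2426*I)
o(y) = 4 + 3*I*sqrt(2)/y (o(y) = 4 + (3*I*sqrt(2))/y = 4 + 3*I*sqrt(2)/y)
1/(1382 - o(-55)) = 1/(1382 - (4 + 3*I*sqrt(2)/(-55))) = 1/(1382 - (4 + 3*I*sqrt(2)*(-1/55))) = 1/(1382 - (4 - 3*I*sqrt(2)/55)) = 1/(1382 + (-4 + 3*I*sqrt(2)/55)) = 1/(1378 + 3*I*sqrt(2)/55)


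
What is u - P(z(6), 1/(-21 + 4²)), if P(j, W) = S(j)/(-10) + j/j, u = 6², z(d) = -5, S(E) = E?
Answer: 69/2 ≈ 34.500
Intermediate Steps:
u = 36
P(j, W) = 1 - j/10 (P(j, W) = j/(-10) + j/j = j*(-⅒) + 1 = -j/10 + 1 = 1 - j/10)
u - P(z(6), 1/(-21 + 4²)) = 36 - (1 - ⅒*(-5)) = 36 - (1 + ½) = 36 - 1*3/2 = 36 - 3/2 = 69/2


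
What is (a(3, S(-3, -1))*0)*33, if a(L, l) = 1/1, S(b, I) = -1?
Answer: 0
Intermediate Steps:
a(L, l) = 1
(a(3, S(-3, -1))*0)*33 = (1*0)*33 = 0*33 = 0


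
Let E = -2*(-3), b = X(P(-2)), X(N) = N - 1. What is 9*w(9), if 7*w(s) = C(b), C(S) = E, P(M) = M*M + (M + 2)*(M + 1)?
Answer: 54/7 ≈ 7.7143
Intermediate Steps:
P(M) = M² + (1 + M)*(2 + M) (P(M) = M² + (2 + M)*(1 + M) = M² + (1 + M)*(2 + M))
X(N) = -1 + N
b = 3 (b = -1 + (2 + 2*(-2)² + 3*(-2)) = -1 + (2 + 2*4 - 6) = -1 + (2 + 8 - 6) = -1 + 4 = 3)
E = 6
C(S) = 6
w(s) = 6/7 (w(s) = (⅐)*6 = 6/7)
9*w(9) = 9*(6/7) = 54/7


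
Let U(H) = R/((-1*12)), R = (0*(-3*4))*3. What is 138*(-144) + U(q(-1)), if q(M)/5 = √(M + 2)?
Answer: -19872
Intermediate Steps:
R = 0 (R = (0*(-12))*3 = 0*3 = 0)
q(M) = 5*√(2 + M) (q(M) = 5*√(M + 2) = 5*√(2 + M))
U(H) = 0 (U(H) = 0/((-1*12)) = 0/(-12) = 0*(-1/12) = 0)
138*(-144) + U(q(-1)) = 138*(-144) + 0 = -19872 + 0 = -19872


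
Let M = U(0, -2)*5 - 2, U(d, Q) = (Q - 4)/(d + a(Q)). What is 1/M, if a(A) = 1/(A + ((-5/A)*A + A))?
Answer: 1/268 ≈ 0.0037313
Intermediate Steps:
a(A) = 1/(-5 + 2*A) (a(A) = 1/(A + (-5 + A)) = 1/(-5 + 2*A))
U(d, Q) = (-4 + Q)/(d + 1/(-5 + 2*Q)) (U(d, Q) = (Q - 4)/(d + 1/(-5 + 2*Q)) = (-4 + Q)/(d + 1/(-5 + 2*Q)))
M = 268 (M = ((-5 + 2*(-2))*(-4 - 2)/(1 + 0*(-5 + 2*(-2))))*5 - 2 = ((-5 - 4)*(-6)/(1 + 0*(-5 - 4)))*5 - 2 = (-9*(-6)/(1 + 0*(-9)))*5 - 2 = (-9*(-6)/(1 + 0))*5 - 2 = (-9*(-6)/1)*5 - 2 = (1*(-9)*(-6))*5 - 2 = 54*5 - 2 = 270 - 2 = 268)
1/M = 1/268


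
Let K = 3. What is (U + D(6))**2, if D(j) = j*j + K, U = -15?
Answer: 576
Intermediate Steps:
D(j) = 3 + j**2 (D(j) = j*j + 3 = j**2 + 3 = 3 + j**2)
(U + D(6))**2 = (-15 + (3 + 6**2))**2 = (-15 + (3 + 36))**2 = (-15 + 39)**2 = 24**2 = 576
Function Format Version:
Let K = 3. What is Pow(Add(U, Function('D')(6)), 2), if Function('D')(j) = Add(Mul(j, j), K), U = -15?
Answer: 576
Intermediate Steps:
Function('D')(j) = Add(3, Pow(j, 2)) (Function('D')(j) = Add(Mul(j, j), 3) = Add(Pow(j, 2), 3) = Add(3, Pow(j, 2)))
Pow(Add(U, Function('D')(6)), 2) = Pow(Add(-15, Add(3, Pow(6, 2))), 2) = Pow(Add(-15, Add(3, 36)), 2) = Pow(Add(-15, 39), 2) = Pow(24, 2) = 576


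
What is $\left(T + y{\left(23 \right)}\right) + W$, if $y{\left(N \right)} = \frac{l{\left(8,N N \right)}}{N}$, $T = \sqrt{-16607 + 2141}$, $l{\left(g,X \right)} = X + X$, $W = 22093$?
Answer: $22139 + i \sqrt{14466} \approx 22139.0 + 120.27 i$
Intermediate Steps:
$l{\left(g,X \right)} = 2 X$
$T = i \sqrt{14466}$ ($T = \sqrt{-14466} = i \sqrt{14466} \approx 120.27 i$)
$y{\left(N \right)} = 2 N$ ($y{\left(N \right)} = \frac{2 N N}{N} = \frac{2 N^{2}}{N} = 2 N$)
$\left(T + y{\left(23 \right)}\right) + W = \left(i \sqrt{14466} + 2 \cdot 23\right) + 22093 = \left(i \sqrt{14466} + 46\right) + 22093 = \left(46 + i \sqrt{14466}\right) + 22093 = 22139 + i \sqrt{14466}$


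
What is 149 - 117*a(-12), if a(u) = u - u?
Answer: 149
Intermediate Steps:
a(u) = 0
149 - 117*a(-12) = 149 - 117*0 = 149 + 0 = 149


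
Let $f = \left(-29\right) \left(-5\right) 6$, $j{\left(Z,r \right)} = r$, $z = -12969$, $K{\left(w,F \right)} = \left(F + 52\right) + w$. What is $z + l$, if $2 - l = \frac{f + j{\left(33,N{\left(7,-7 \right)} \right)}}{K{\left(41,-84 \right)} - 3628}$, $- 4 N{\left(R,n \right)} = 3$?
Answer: $- \frac{187706815}{14476} \approx -12967.0$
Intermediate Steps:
$N{\left(R,n \right)} = - \frac{3}{4}$ ($N{\left(R,n \right)} = \left(- \frac{1}{4}\right) 3 = - \frac{3}{4}$)
$K{\left(w,F \right)} = 52 + F + w$ ($K{\left(w,F \right)} = \left(52 + F\right) + w = 52 + F + w$)
$f = 870$ ($f = 145 \cdot 6 = 870$)
$l = \frac{32429}{14476}$ ($l = 2 - \frac{870 - \frac{3}{4}}{\left(52 - 84 + 41\right) - 3628} = 2 - \frac{3477}{4 \left(9 - 3628\right)} = 2 - \frac{3477}{4 \left(-3619\right)} = 2 - \frac{3477}{4} \left(- \frac{1}{3619}\right) = 2 - - \frac{3477}{14476} = 2 + \frac{3477}{14476} = \frac{32429}{14476} \approx 2.2402$)
$z + l = -12969 + \frac{32429}{14476} = - \frac{187706815}{14476}$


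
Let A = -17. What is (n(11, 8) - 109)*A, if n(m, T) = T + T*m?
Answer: 221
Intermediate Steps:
(n(11, 8) - 109)*A = (8*(1 + 11) - 109)*(-17) = (8*12 - 109)*(-17) = (96 - 109)*(-17) = -13*(-17) = 221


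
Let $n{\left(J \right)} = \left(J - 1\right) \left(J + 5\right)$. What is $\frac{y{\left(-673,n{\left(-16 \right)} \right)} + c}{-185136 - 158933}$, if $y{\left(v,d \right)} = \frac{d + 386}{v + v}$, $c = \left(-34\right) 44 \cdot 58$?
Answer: $\frac{116790301}{463116874} \approx 0.25218$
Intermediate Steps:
$c = -86768$ ($c = \left(-1496\right) 58 = -86768$)
$n{\left(J \right)} = \left(-1 + J\right) \left(5 + J\right)$
$y{\left(v,d \right)} = \frac{386 + d}{2 v}$
$\frac{y{\left(-673,n{\left(-16 \right)} \right)} + c}{-185136 - 158933} = \frac{\frac{386 + \left(-5 + \left(-16\right)^{2} + 4 \left(-16\right)\right)}{2 \left(-673\right)} - 86768}{-185136 - 158933} = \frac{\frac{1}{2} \left(- \frac{1}{673}\right) \left(386 - -187\right) - 86768}{-344069} = \left(\frac{1}{2} \left(- \frac{1}{673}\right) \left(386 + 187\right) - 86768\right) \left(- \frac{1}{344069}\right) = \left(\frac{1}{2} \left(- \frac{1}{673}\right) 573 - 86768\right) \left(- \frac{1}{344069}\right) = \left(- \frac{573}{1346} - 86768\right) \left(- \frac{1}{344069}\right) = \left(- \frac{116790301}{1346}\right) \left(- \frac{1}{344069}\right) = \frac{116790301}{463116874}$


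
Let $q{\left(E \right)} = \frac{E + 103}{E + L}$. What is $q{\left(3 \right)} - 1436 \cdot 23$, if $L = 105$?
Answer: $- \frac{1783459}{54} \approx -33027.0$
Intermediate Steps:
$q{\left(E \right)} = \frac{103 + E}{105 + E}$ ($q{\left(E \right)} = \frac{E + 103}{E + 105} = \frac{103 + E}{105 + E}$)
$q{\left(3 \right)} - 1436 \cdot 23 = \frac{103 + 3}{105 + 3} - 1436 \cdot 23 = \frac{1}{108} \cdot 106 - 33028 = \frac{53}{54} - 33028 = - \frac{1783459}{54}$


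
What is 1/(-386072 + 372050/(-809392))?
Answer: -404696/156241980137 ≈ -2.5902e-6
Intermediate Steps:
1/(-386072 + 372050/(-809392)) = 1/(-386072 + 372050*(-1/809392)) = 1/(-386072 - 186025/404696) = 1/(-156241980137/404696) = -404696/156241980137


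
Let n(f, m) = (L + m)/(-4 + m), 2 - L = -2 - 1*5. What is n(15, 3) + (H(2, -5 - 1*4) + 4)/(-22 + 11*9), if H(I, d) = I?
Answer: -918/77 ≈ -11.922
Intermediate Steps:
L = 9 (L = 2 - (-2 - 1*5) = 2 - (-2 - 5) = 2 - 1*(-7) = 2 + 7 = 9)
n(f, m) = (9 + m)/(-4 + m)
n(15, 3) + (H(2, -5 - 1*4) + 4)/(-22 + 11*9) = (9 + 3)/(-4 + 3) + (2 + 4)/(-22 + 11*9) = 12/(-1) + 6/(-22 + 99) = -1*12 + 6/77 = -12 + 6*(1/77) = -12 + 6/77 = -918/77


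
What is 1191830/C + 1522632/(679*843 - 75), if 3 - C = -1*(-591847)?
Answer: 18254173679/28227111814 ≈ 0.64669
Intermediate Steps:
C = -591844 (C = 3 - (-1)*(-591847) = 3 - 1*591847 = 3 - 591847 = -591844)
1191830/C + 1522632/(679*843 - 75) = 1191830/(-591844) + 1522632/(679*843 - 75) = 1191830*(-1/591844) + 1522632/(572397 - 75) = -595915/295922 + 1522632/572322 = -595915/295922 + 1522632*(1/572322) = -595915/295922 + 253772/95387 = 18254173679/28227111814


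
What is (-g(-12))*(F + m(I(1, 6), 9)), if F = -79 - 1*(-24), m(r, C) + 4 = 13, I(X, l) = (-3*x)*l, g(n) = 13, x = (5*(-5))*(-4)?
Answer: 598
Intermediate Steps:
x = 100 (x = -25*(-4) = 100)
I(X, l) = -300*l (I(X, l) = (-3*100)*l = -300*l)
m(r, C) = 9 (m(r, C) = -4 + 13 = 9)
F = -55 (F = -79 + 24 = -55)
(-g(-12))*(F + m(I(1, 6), 9)) = (-1*13)*(-55 + 9) = -13*(-46) = 598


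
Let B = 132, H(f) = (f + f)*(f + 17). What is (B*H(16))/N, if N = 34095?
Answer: 46464/11365 ≈ 4.0883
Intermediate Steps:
H(f) = 2*f*(17 + f) (H(f) = (2*f)*(17 + f) = 2*f*(17 + f))
(B*H(16))/N = (132*(2*16*(17 + 16)))/34095 = (132*(2*16*33))*(1/34095) = (132*1056)*(1/34095) = 139392*(1/34095) = 46464/11365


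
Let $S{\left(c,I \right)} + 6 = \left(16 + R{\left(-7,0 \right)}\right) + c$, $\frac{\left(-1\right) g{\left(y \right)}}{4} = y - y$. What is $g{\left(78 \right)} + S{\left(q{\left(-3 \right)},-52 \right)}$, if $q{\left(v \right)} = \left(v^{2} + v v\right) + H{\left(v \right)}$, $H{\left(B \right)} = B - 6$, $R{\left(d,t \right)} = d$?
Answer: $12$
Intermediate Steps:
$g{\left(y \right)} = 0$ ($g{\left(y \right)} = - 4 \left(y - y\right) = \left(-4\right) 0 = 0$)
$H{\left(B \right)} = -6 + B$ ($H{\left(B \right)} = B - 6 = -6 + B$)
$q{\left(v \right)} = -6 + v + 2 v^{2}$ ($q{\left(v \right)} = \left(v^{2} + v v\right) + \left(-6 + v\right) = \left(v^{2} + v^{2}\right) + \left(-6 + v\right) = 2 v^{2} + \left(-6 + v\right) = -6 + v + 2 v^{2}$)
$S{\left(c,I \right)} = 3 + c$ ($S{\left(c,I \right)} = -6 + \left(\left(16 - 7\right) + c\right) = -6 + \left(9 + c\right) = 3 + c$)
$g{\left(78 \right)} + S{\left(q{\left(-3 \right)},-52 \right)} = 0 + \left(3 - \left(9 - 18\right)\right) = 0 + \left(3 - -9\right) = 0 + \left(3 + 9\right) = 0 + 12 = 12$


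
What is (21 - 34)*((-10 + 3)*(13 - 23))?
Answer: -910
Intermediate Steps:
(21 - 34)*((-10 + 3)*(13 - 23)) = -(-91)*(-10) = -13*70 = -910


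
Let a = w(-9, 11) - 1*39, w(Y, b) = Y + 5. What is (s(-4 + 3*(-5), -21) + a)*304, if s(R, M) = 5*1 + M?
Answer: -17936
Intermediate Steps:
w(Y, b) = 5 + Y
a = -43 (a = (5 - 9) - 1*39 = -4 - 39 = -43)
s(R, M) = 5 + M
(s(-4 + 3*(-5), -21) + a)*304 = ((5 - 21) - 43)*304 = (-16 - 43)*304 = -59*304 = -17936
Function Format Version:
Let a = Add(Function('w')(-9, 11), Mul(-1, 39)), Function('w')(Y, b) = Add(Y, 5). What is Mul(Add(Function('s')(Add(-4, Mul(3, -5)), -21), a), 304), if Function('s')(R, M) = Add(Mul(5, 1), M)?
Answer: -17936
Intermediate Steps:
Function('w')(Y, b) = Add(5, Y)
a = -43 (a = Add(Add(5, -9), Mul(-1, 39)) = Add(-4, -39) = -43)
Function('s')(R, M) = Add(5, M)
Mul(Add(Function('s')(Add(-4, Mul(3, -5)), -21), a), 304) = Mul(Add(Add(5, -21), -43), 304) = Mul(Add(-16, -43), 304) = Mul(-59, 304) = -17936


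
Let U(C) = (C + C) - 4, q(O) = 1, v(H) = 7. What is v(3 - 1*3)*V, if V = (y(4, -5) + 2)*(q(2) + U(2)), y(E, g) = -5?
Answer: -21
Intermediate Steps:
U(C) = -4 + 2*C (U(C) = 2*C - 4 = -4 + 2*C)
V = -3 (V = (-5 + 2)*(1 + (-4 + 2*2)) = -3*(1 + (-4 + 4)) = -3*(1 + 0) = -3*1 = -3)
v(3 - 1*3)*V = 7*(-3) = -21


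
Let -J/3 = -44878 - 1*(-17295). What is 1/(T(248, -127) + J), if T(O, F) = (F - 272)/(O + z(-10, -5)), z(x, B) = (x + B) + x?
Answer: 223/18452628 ≈ 1.2085e-5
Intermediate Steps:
J = 82749 (J = -3*(-44878 - 1*(-17295)) = -3*(-44878 + 17295) = -3*(-27583) = 82749)
z(x, B) = B + 2*x (z(x, B) = (B + x) + x = B + 2*x)
T(O, F) = (-272 + F)/(-25 + O) (T(O, F) = (F - 272)/(O + (-5 + 2*(-10))) = (-272 + F)/(O + (-5 - 20)) = (-272 + F)/(O - 25) = (-272 + F)/(-25 + O))
1/(T(248, -127) + J) = 1/((-272 - 127)/(-25 + 248) + 82749) = 1/(-399/223 + 82749) = 1/(18452628/223) = 223/18452628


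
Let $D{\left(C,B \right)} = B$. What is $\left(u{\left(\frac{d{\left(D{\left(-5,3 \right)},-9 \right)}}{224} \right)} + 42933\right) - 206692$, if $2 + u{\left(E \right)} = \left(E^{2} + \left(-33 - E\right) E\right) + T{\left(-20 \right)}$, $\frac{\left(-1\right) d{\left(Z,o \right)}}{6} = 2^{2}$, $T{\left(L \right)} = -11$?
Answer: $- \frac{4585517}{28} \approx -1.6377 \cdot 10^{5}$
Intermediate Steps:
$d{\left(Z,o \right)} = -24$ ($d{\left(Z,o \right)} = - 6 \cdot 2^{2} = \left(-6\right) 4 = -24$)
$u{\left(E \right)} = -13 + E^{2} + E \left(-33 - E\right)$ ($u{\left(E \right)} = -2 - \left(11 - E^{2} - \left(-33 - E\right) E\right) = -2 - \left(11 - E^{2} - E \left(-33 - E\right)\right) = -2 + \left(-11 + E^{2} + E \left(-33 - E\right)\right) = -13 + E^{2} + E \left(-33 - E\right)$)
$\left(u{\left(\frac{d{\left(D{\left(-5,3 \right)},-9 \right)}}{224} \right)} + 42933\right) - 206692 = \left(\left(-13 - 33 \left(- \frac{24}{224}\right)\right) + 42933\right) - 206692 = \left(\left(-13 - 33 \left(\left(-24\right) \frac{1}{224}\right)\right) + 42933\right) - 206692 = \left(\left(-13 - - \frac{99}{28}\right) + 42933\right) - 206692 = \left(\left(-13 + \frac{99}{28}\right) + 42933\right) - 206692 = \left(- \frac{265}{28} + 42933\right) - 206692 = \frac{1201859}{28} - 206692 = - \frac{4585517}{28}$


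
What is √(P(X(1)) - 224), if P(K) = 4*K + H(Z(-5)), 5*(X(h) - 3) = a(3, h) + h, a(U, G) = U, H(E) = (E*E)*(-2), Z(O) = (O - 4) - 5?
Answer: 2*I*√3755/5 ≈ 24.511*I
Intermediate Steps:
Z(O) = -9 + O (Z(O) = (-4 + O) - 5 = -9 + O)
H(E) = -2*E² (H(E) = E²*(-2) = -2*E²)
X(h) = 18/5 + h/5 (X(h) = 3 + (3 + h)/5 = 3 + (⅗ + h/5) = 18/5 + h/5)
P(K) = -392 + 4*K (P(K) = 4*K - 2*(-9 - 5)² = 4*K - 2*(-14)² = 4*K - 2*196 = 4*K - 392 = -392 + 4*K)
√(P(X(1)) - 224) = √((-392 + 4*(18/5 + (⅕)*1)) - 224) = √((-392 + 4*(18/5 + ⅕)) - 224) = √((-392 + 4*(19/5)) - 224) = √((-392 + 76/5) - 224) = √(-1884/5 - 224) = √(-3004/5) = 2*I*√3755/5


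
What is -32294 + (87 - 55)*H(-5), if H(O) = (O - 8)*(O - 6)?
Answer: -27718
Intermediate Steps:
H(O) = (-8 + O)*(-6 + O)
-32294 + (87 - 55)*H(-5) = -32294 + (87 - 55)*(48 + (-5)² - 14*(-5)) = -32294 + 32*(48 + 25 + 70) = -32294 + 32*143 = -32294 + 4576 = -27718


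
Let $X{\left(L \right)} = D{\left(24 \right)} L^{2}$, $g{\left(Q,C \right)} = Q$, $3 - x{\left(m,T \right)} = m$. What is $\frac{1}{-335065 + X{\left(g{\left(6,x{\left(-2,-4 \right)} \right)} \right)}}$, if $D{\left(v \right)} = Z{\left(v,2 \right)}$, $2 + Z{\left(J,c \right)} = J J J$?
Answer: $\frac{1}{162527} \approx 6.1528 \cdot 10^{-6}$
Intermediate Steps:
$x{\left(m,T \right)} = 3 - m$
$Z{\left(J,c \right)} = -2 + J^{3}$ ($Z{\left(J,c \right)} = -2 + J J J = -2 + J^{2} J = -2 + J^{3}$)
$D{\left(v \right)} = -2 + v^{3}$
$X{\left(L \right)} = 13822 L^{2}$ ($X{\left(L \right)} = \left(-2 + 24^{3}\right) L^{2} = \left(-2 + 13824\right) L^{2} = 13822 L^{2}$)
$\frac{1}{-335065 + X{\left(g{\left(6,x{\left(-2,-4 \right)} \right)} \right)}} = \frac{1}{-335065 + 13822 \cdot 6^{2}} = \frac{1}{-335065 + 13822 \cdot 36} = \frac{1}{-335065 + 497592} = \frac{1}{162527}$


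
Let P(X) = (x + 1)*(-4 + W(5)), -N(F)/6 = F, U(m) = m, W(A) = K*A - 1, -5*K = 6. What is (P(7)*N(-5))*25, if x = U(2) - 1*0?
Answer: -24750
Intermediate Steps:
K = -6/5 (K = -⅕*6 = -6/5 ≈ -1.2000)
W(A) = -1 - 6*A/5 (W(A) = -6*A/5 - 1 = -1 - 6*A/5)
N(F) = -6*F
x = 2 (x = 2 - 1*0 = 2 + 0 = 2)
P(X) = -33 (P(X) = (2 + 1)*(-4 + (-1 - 6/5*5)) = 3*(-4 + (-1 - 6)) = 3*(-4 - 7) = 3*(-11) = -33)
(P(7)*N(-5))*25 = -(-198)*(-5)*25 = -33*30*25 = -990*25 = -24750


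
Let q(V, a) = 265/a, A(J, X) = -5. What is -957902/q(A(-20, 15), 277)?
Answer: -265338854/265 ≈ -1.0013e+6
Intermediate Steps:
-957902/q(A(-20, 15), 277) = -957902/(265/277) = -957902/(265*(1/277)) = -957902/265/277 = -957902*277/265 = -265338854/265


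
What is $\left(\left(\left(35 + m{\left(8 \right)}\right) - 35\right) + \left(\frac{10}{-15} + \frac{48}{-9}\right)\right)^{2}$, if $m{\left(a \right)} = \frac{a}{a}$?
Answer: $25$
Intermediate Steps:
$m{\left(a \right)} = 1$
$\left(\left(\left(35 + m{\left(8 \right)}\right) - 35\right) + \left(\frac{10}{-15} + \frac{48}{-9}\right)\right)^{2} = \left(\left(\left(35 + 1\right) - 35\right) + \left(\frac{10}{-15} + \frac{48}{-9}\right)\right)^{2} = \left(\left(36 - 35\right) + \left(10 \left(- \frac{1}{15}\right) + 48 \left(- \frac{1}{9}\right)\right)\right)^{2} = \left(1 - 6\right)^{2} = \left(-5\right)^{2} = 25$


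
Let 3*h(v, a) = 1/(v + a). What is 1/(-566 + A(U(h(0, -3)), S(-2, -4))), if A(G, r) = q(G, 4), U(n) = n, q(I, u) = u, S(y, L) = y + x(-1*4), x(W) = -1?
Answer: -1/562 ≈ -0.0017794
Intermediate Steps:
S(y, L) = -1 + y (S(y, L) = y - 1 = -1 + y)
h(v, a) = 1/(3*(a + v)) (h(v, a) = 1/(3*(v + a)) = 1/(3*(a + v)))
A(G, r) = 4
1/(-566 + A(U(h(0, -3)), S(-2, -4))) = 1/(-566 + 4) = 1/(-562) = -1/562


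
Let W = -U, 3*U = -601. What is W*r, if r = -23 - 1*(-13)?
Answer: -6010/3 ≈ -2003.3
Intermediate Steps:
U = -601/3 (U = (⅓)*(-601) = -601/3 ≈ -200.33)
W = 601/3 (W = -1*(-601/3) = 601/3 ≈ 200.33)
r = -10 (r = -23 + 13 = -10)
W*r = (601/3)*(-10) = -6010/3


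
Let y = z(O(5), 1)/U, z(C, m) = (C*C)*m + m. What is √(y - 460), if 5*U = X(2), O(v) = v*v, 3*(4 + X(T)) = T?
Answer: I*√1399 ≈ 37.403*I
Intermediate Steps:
X(T) = -4 + T/3
O(v) = v²
U = -⅔ (U = (-4 + (⅓)*2)/5 = (-4 + ⅔)/5 = (⅕)*(-10/3) = -⅔ ≈ -0.66667)
z(C, m) = m + m*C² (z(C, m) = C²*m + m = m*C² + m = m + m*C²)
y = -939 (y = (1*(1 + (5²)²))/(-⅔) = (1*(1 + 25²))*(-3/2) = (1*(1 + 625))*(-3/2) = (1*626)*(-3/2) = 626*(-3/2) = -939)
√(y - 460) = √(-939 - 460) = √(-1399) = I*√1399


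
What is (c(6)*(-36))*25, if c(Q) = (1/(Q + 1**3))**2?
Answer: -900/49 ≈ -18.367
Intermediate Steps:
c(Q) = (1 + Q)**(-2) (c(Q) = (1/(Q + 1))**2 = (1/(1 + Q))**2 = (1 + Q)**(-2))
(c(6)*(-36))*25 = (-36/(1 + 6)**2)*25 = (-36/7**2)*25 = ((1/49)*(-36))*25 = -36/49*25 = -900/49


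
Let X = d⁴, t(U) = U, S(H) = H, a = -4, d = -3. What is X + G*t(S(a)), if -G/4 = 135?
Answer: 2241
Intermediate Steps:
G = -540 (G = -4*135 = -540)
X = 81 (X = (-3)⁴ = 81)
X + G*t(S(a)) = 81 - 540*(-4) = 81 + 2160 = 2241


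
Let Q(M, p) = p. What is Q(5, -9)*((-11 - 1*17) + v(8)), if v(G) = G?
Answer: 180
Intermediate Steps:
Q(5, -9)*((-11 - 1*17) + v(8)) = -9*((-11 - 1*17) + 8) = -9*((-11 - 17) + 8) = -9*(-28 + 8) = -9*(-20) = 180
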